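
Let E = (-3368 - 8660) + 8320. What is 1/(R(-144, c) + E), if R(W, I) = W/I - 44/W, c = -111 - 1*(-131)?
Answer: -180/668681 ≈ -0.00026919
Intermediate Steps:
c = 20 (c = -111 + 131 = 20)
R(W, I) = -44/W + W/I
E = -3708 (E = -12028 + 8320 = -3708)
1/(R(-144, c) + E) = 1/((-44/(-144) - 144/20) - 3708) = 1/((-44*(-1/144) - 144*1/20) - 3708) = 1/((11/36 - 36/5) - 3708) = 1/(-1241/180 - 3708) = 1/(-668681/180) = -180/668681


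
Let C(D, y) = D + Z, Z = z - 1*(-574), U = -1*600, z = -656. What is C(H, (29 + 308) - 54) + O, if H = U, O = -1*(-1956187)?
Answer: 1955505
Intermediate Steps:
U = -600
O = 1956187
Z = -82 (Z = -656 - 1*(-574) = -656 + 574 = -82)
H = -600
C(D, y) = -82 + D (C(D, y) = D - 82 = -82 + D)
C(H, (29 + 308) - 54) + O = (-82 - 600) + 1956187 = -682 + 1956187 = 1955505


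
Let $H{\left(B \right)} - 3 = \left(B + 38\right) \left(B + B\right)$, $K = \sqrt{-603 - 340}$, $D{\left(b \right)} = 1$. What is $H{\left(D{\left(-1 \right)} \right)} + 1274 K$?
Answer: $81 + 1274 i \sqrt{943} \approx 81.0 + 39122.0 i$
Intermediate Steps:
$K = i \sqrt{943}$ ($K = \sqrt{-943} = i \sqrt{943} \approx 30.708 i$)
$H{\left(B \right)} = 3 + 2 B \left(38 + B\right)$ ($H{\left(B \right)} = 3 + \left(B + 38\right) \left(B + B\right) = 3 + \left(38 + B\right) 2 B = 3 + 2 B \left(38 + B\right)$)
$H{\left(D{\left(-1 \right)} \right)} + 1274 K = \left(3 + 2 \cdot 1^{2} + 76 \cdot 1\right) + 1274 i \sqrt{943} = \left(3 + 2 \cdot 1 + 76\right) + 1274 i \sqrt{943} = \left(3 + 2 + 76\right) + 1274 i \sqrt{943} = 81 + 1274 i \sqrt{943}$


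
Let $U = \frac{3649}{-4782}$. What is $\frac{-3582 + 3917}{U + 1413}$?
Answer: $\frac{1601970}{6753317} \approx 0.23721$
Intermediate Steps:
$U = - \frac{3649}{4782}$ ($U = 3649 \left(- \frac{1}{4782}\right) = - \frac{3649}{4782} \approx -0.76307$)
$\frac{-3582 + 3917}{U + 1413} = \frac{-3582 + 3917}{- \frac{3649}{4782} + 1413} = \frac{335}{\frac{6753317}{4782}} = 335 \cdot \frac{4782}{6753317} = \frac{1601970}{6753317}$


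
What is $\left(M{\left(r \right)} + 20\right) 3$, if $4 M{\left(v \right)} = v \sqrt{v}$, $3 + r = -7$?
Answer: $60 - \frac{15 i \sqrt{10}}{2} \approx 60.0 - 23.717 i$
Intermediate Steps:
$r = -10$ ($r = -3 - 7 = -10$)
$M{\left(v \right)} = \frac{v^{\frac{3}{2}}}{4}$ ($M{\left(v \right)} = \frac{v \sqrt{v}}{4} = \frac{v^{\frac{3}{2}}}{4}$)
$\left(M{\left(r \right)} + 20\right) 3 = \left(\frac{\left(-10\right)^{\frac{3}{2}}}{4} + 20\right) 3 = \left(\frac{\left(-10\right) i \sqrt{10}}{4} + 20\right) 3 = \left(- \frac{5 i \sqrt{10}}{2} + 20\right) 3 = \left(20 - \frac{5 i \sqrt{10}}{2}\right) 3 = 60 - \frac{15 i \sqrt{10}}{2}$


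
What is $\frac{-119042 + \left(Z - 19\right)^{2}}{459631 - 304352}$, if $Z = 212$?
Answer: $- \frac{81793}{155279} \approx -0.52675$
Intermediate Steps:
$\frac{-119042 + \left(Z - 19\right)^{2}}{459631 - 304352} = \frac{-119042 + \left(212 - 19\right)^{2}}{459631 - 304352} = \frac{-119042 + 193^{2}}{155279} = \left(-119042 + 37249\right) \frac{1}{155279} = \left(-81793\right) \frac{1}{155279} = - \frac{81793}{155279}$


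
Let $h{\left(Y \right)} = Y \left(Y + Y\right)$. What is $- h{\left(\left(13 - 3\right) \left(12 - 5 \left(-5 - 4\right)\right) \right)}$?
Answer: $-649800$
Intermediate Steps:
$h{\left(Y \right)} = 2 Y^{2}$ ($h{\left(Y \right)} = Y 2 Y = 2 Y^{2}$)
$- h{\left(\left(13 - 3\right) \left(12 - 5 \left(-5 - 4\right)\right) \right)} = - 2 \left(\left(13 - 3\right) \left(12 - 5 \left(-5 - 4\right)\right)\right)^{2} = - 2 \left(10 \left(12 - -45\right)\right)^{2} = - 2 \left(10 \left(12 + 45\right)\right)^{2} = - 2 \left(10 \cdot 57\right)^{2} = - 2 \cdot 570^{2} = - 2 \cdot 324900 = \left(-1\right) 649800 = -649800$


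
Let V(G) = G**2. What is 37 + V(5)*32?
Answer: 837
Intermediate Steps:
37 + V(5)*32 = 37 + 5**2*32 = 37 + 25*32 = 37 + 800 = 837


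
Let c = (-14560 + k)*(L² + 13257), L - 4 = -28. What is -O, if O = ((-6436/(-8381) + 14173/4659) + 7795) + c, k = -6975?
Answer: 11631572559633703/39047079 ≈ 2.9789e+8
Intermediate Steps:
L = -24 (L = 4 - 28 = -24)
c = -297893655 (c = (-14560 - 6975)*((-24)² + 13257) = -21535*(576 + 13257) = -21535*13833 = -297893655)
O = -11631572559633703/39047079 (O = ((-6436/(-8381) + 14173/4659) + 7795) - 297893655 = ((-6436*(-1/8381) + 14173*(1/4659)) + 7795) - 297893655 = ((6436/8381 + 14173/4659) + 7795) - 297893655 = (148769237/39047079 + 7795) - 297893655 = 304520750042/39047079 - 297893655 = -11631572559633703/39047079 ≈ -2.9789e+8)
-O = -1*(-11631572559633703/39047079) = 11631572559633703/39047079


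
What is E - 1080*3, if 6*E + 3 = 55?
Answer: -9694/3 ≈ -3231.3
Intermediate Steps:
E = 26/3 (E = -1/2 + (1/6)*55 = -1/2 + 55/6 = 26/3 ≈ 8.6667)
E - 1080*3 = 26/3 - 1080*3 = 26/3 - 90*36 = 26/3 - 3240 = -9694/3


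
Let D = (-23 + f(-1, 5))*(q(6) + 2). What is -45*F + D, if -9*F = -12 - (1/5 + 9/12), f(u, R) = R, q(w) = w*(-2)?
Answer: 461/4 ≈ 115.25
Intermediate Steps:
q(w) = -2*w
F = 259/180 (F = -(-12 - (1/5 + 9/12))/9 = -(-12 - (1*(⅕) + 9*(1/12)))/9 = -(-12 - (⅕ + ¾))/9 = -(-12 - 1*19/20)/9 = -(-12 - 19/20)/9 = -⅑*(-259/20) = 259/180 ≈ 1.4389)
D = 180 (D = (-23 + 5)*(-2*6 + 2) = -18*(-12 + 2) = -18*(-10) = 180)
-45*F + D = -45*259/180 + 180 = -259/4 + 180 = 461/4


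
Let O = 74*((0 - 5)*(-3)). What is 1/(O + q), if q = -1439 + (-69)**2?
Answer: 1/4432 ≈ 0.00022563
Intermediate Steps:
O = 1110 (O = 74*(-5*(-3)) = 74*15 = 1110)
q = 3322 (q = -1439 + 4761 = 3322)
1/(O + q) = 1/(1110 + 3322) = 1/4432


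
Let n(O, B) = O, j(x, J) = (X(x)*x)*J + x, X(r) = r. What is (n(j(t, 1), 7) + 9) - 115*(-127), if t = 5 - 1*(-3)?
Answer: 14686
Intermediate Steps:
t = 8 (t = 5 + 3 = 8)
j(x, J) = x + J*x**2 (j(x, J) = (x*x)*J + x = x**2*J + x = J*x**2 + x = x + J*x**2)
(n(j(t, 1), 7) + 9) - 115*(-127) = (8*(1 + 1*8) + 9) - 115*(-127) = (8*(1 + 8) + 9) + 14605 = (8*9 + 9) + 14605 = (72 + 9) + 14605 = 81 + 14605 = 14686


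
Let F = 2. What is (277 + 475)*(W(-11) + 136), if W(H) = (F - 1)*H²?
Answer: 193264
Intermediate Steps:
W(H) = H² (W(H) = (2 - 1)*H² = 1*H² = H²)
(277 + 475)*(W(-11) + 136) = (277 + 475)*((-11)² + 136) = 752*(121 + 136) = 752*257 = 193264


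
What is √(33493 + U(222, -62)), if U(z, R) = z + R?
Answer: √33653 ≈ 183.45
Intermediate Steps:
U(z, R) = R + z
√(33493 + U(222, -62)) = √(33493 + (-62 + 222)) = √(33493 + 160) = √33653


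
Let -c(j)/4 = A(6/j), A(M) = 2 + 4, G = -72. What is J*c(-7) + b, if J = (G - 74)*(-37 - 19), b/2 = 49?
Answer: -196126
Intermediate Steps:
b = 98 (b = 2*49 = 98)
A(M) = 6
c(j) = -24 (c(j) = -4*6 = -24)
J = 8176 (J = (-72 - 74)*(-37 - 19) = -146*(-56) = 8176)
J*c(-7) + b = 8176*(-24) + 98 = -196224 + 98 = -196126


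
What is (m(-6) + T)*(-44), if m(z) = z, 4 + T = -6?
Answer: 704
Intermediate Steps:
T = -10 (T = -4 - 6 = -10)
(m(-6) + T)*(-44) = (-6 - 10)*(-44) = -16*(-44) = 704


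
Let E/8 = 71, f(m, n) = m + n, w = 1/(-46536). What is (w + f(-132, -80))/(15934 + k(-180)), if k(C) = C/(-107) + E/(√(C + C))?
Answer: -13499709898779435/1014753890091004112 - 8019565887407*I*√10/1014753890091004112 ≈ -0.013303 - 2.4991e-5*I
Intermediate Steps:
w = -1/46536 ≈ -2.1489e-5
E = 568 (E = 8*71 = 568)
k(C) = -C/107 + 284*√2/√C (k(C) = C/(-107) + 568/(√(C + C)) = C*(-1/107) + 568/(√(2*C)) = -C/107 + 568/((√2*√C)) = -C/107 + 568*(√2/(2*√C)) = -C/107 + 284*√2/√C)
(w + f(-132, -80))/(15934 + k(-180)) = (-1/46536 + (-132 - 80))/(15934 + (-1/107*(-180) + 284*√2/√(-180))) = (-1/46536 - 212)/(15934 + (180/107 + 284*√2*(-I*√5/30))) = -9865633/(46536*(15934 + (180/107 - 142*I*√10/15))) = -9865633/(46536*(1705118/107 - 142*I*√10/15))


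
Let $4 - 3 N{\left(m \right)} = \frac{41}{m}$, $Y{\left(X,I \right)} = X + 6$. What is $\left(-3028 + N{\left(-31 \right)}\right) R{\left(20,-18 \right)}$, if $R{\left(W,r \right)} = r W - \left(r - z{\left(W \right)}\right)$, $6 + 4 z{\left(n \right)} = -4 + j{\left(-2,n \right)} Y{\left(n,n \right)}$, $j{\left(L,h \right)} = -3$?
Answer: $\frac{34147932}{31} \approx 1.1015 \cdot 10^{6}$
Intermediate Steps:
$Y{\left(X,I \right)} = 6 + X$
$N{\left(m \right)} = \frac{4}{3} - \frac{41}{3 m}$ ($N{\left(m \right)} = \frac{4}{3} - \frac{41 \frac{1}{m}}{3} = \frac{4}{3} - \frac{41}{3 m}$)
$z{\left(n \right)} = -7 - \frac{3 n}{4}$ ($z{\left(n \right)} = - \frac{3}{2} + \frac{-4 - 3 \left(6 + n\right)}{4} = - \frac{3}{2} + \frac{-4 - \left(18 + 3 n\right)}{4} = - \frac{3}{2} + \frac{-22 - 3 n}{4} = - \frac{3}{2} - \left(\frac{11}{2} + \frac{3 n}{4}\right) = -7 - \frac{3 n}{4}$)
$R{\left(W,r \right)} = -7 - r - \frac{3 W}{4} + W r$ ($R{\left(W,r \right)} = r W - \left(7 + r + \frac{3 W}{4}\right) = W r - \left(7 + r + \frac{3 W}{4}\right) = -7 - r - \frac{3 W}{4} + W r$)
$\left(-3028 + N{\left(-31 \right)}\right) R{\left(20,-18 \right)} = \left(-3028 + \frac{-41 + 4 \left(-31\right)}{3 \left(-31\right)}\right) \left(-7 - -18 - 15 + 20 \left(-18\right)\right) = \left(-3028 + \frac{1}{3} \left(- \frac{1}{31}\right) \left(-41 - 124\right)\right) \left(-7 + 18 - 15 - 360\right) = \left(-3028 + \frac{1}{3} \left(- \frac{1}{31}\right) \left(-165\right)\right) \left(-364\right) = \left(-3028 + \frac{55}{31}\right) \left(-364\right) = \left(- \frac{93813}{31}\right) \left(-364\right) = \frac{34147932}{31}$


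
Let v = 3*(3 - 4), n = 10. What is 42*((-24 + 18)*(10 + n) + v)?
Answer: -5166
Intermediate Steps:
v = -3 (v = 3*(-1) = -3)
42*((-24 + 18)*(10 + n) + v) = 42*((-24 + 18)*(10 + 10) - 3) = 42*(-6*20 - 3) = 42*(-120 - 3) = 42*(-123) = -5166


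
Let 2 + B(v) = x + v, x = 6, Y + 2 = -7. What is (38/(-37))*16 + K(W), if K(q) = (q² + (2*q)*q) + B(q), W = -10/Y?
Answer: -7610/999 ≈ -7.6176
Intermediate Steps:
Y = -9 (Y = -2 - 7 = -9)
W = 10/9 (W = -10/(-9) = -10*(-⅑) = 10/9 ≈ 1.1111)
B(v) = 4 + v (B(v) = -2 + (6 + v) = 4 + v)
K(q) = 4 + q + 3*q² (K(q) = (q² + (2*q)*q) + (4 + q) = (q² + 2*q²) + (4 + q) = 3*q² + (4 + q) = 4 + q + 3*q²)
(38/(-37))*16 + K(W) = (38/(-37))*16 + (4 + 10/9 + 3*(10/9)²) = (38*(-1/37))*16 + (4 + 10/9 + 3*(100/81)) = -38/37*16 + (4 + 10/9 + 100/27) = -608/37 + 238/27 = -7610/999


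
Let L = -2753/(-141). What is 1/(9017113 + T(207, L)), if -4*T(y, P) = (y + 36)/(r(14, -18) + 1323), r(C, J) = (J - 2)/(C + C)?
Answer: 37024/333849590011 ≈ 1.1090e-7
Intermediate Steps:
r(C, J) = (-2 + J)/(2*C) (r(C, J) = (-2 + J)/((2*C)) = (-2 + J)*(1/(2*C)) = (-2 + J)/(2*C))
L = 2753/141 (L = -2753*(-1/141) = 2753/141 ≈ 19.525)
T(y, P) = -63/9256 - 7*y/37024 (T(y, P) = -(y + 36)/(4*((½)*(-2 - 18)/14 + 1323)) = -(36 + y)/(4*((½)*(1/14)*(-20) + 1323)) = -(36 + y)/(4*(-5/7 + 1323)) = -(36 + y)/(4*9256/7) = -(36 + y)*7/(4*9256) = -(63/2314 + 7*y/9256)/4 = -63/9256 - 7*y/37024)
1/(9017113 + T(207, L)) = 1/(9017113 + (-63/9256 - 7/37024*207)) = 1/(9017113 + (-63/9256 - 1449/37024)) = 1/(9017113 - 1701/37024) = 1/(333849590011/37024) = 37024/333849590011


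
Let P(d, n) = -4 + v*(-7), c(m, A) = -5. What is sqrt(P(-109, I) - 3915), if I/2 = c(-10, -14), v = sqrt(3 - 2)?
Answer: I*sqrt(3926) ≈ 62.658*I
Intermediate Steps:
v = 1 (v = sqrt(1) = 1)
I = -10 (I = 2*(-5) = -10)
P(d, n) = -11 (P(d, n) = -4 + 1*(-7) = -4 - 7 = -11)
sqrt(P(-109, I) - 3915) = sqrt(-11 - 3915) = sqrt(-3926) = I*sqrt(3926)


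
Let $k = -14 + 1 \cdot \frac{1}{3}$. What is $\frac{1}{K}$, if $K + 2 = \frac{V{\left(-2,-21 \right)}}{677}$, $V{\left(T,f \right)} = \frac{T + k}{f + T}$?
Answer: $- \frac{46713}{93379} \approx -0.50025$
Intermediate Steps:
$k = - \frac{41}{3}$ ($k = -14 + 1 \cdot \frac{1}{3} = -14 + \frac{1}{3} = - \frac{41}{3} \approx -13.667$)
$V{\left(T,f \right)} = \frac{- \frac{41}{3} + T}{T + f}$ ($V{\left(T,f \right)} = \frac{T - \frac{41}{3}}{f + T} = \frac{- \frac{41}{3} + T}{T + f}$)
$K = - \frac{93379}{46713}$ ($K = -2 + \frac{\frac{1}{-2 - 21} \left(- \frac{41}{3} - 2\right)}{677} = -2 + \frac{1}{-23} \left(- \frac{47}{3}\right) \frac{1}{677} = -2 + \left(- \frac{1}{23}\right) \left(- \frac{47}{3}\right) \frac{1}{677} = -2 + \frac{47}{69} \cdot \frac{1}{677} = -2 + \frac{47}{46713} = - \frac{93379}{46713} \approx -1.999$)
$\frac{1}{K} = \frac{1}{- \frac{93379}{46713}} = - \frac{46713}{93379}$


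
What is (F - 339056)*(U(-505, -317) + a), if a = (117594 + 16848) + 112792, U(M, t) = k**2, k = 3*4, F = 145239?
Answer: -47946061826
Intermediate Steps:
k = 12
U(M, t) = 144 (U(M, t) = 12**2 = 144)
a = 247234 (a = 134442 + 112792 = 247234)
(F - 339056)*(U(-505, -317) + a) = (145239 - 339056)*(144 + 247234) = -193817*247378 = -47946061826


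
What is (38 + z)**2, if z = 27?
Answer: 4225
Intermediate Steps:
(38 + z)**2 = (38 + 27)**2 = 65**2 = 4225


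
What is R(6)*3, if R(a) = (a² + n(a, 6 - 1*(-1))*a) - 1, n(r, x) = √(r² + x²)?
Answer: 105 + 18*√85 ≈ 270.95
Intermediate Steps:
R(a) = -1 + a² + a*√(49 + a²) (R(a) = (a² + √(a² + (6 - 1*(-1))²)*a) - 1 = (a² + √(a² + (6 + 1)²)*a) - 1 = (a² + √(a² + 7²)*a) - 1 = (a² + √(a² + 49)*a) - 1 = (a² + √(49 + a²)*a) - 1 = (a² + a*√(49 + a²)) - 1 = -1 + a² + a*√(49 + a²))
R(6)*3 = (-1 + 6² + 6*√(49 + 6²))*3 = (-1 + 36 + 6*√(49 + 36))*3 = (-1 + 36 + 6*√85)*3 = (35 + 6*√85)*3 = 105 + 18*√85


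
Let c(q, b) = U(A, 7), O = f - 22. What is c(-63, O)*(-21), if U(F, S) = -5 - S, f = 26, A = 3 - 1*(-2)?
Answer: 252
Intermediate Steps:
A = 5 (A = 3 + 2 = 5)
O = 4 (O = 26 - 22 = 4)
c(q, b) = -12 (c(q, b) = -5 - 1*7 = -5 - 7 = -12)
c(-63, O)*(-21) = -12*(-21) = 252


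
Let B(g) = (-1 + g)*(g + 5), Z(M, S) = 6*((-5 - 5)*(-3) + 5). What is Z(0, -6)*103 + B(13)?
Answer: 21846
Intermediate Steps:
Z(M, S) = 210 (Z(M, S) = 6*(-10*(-3) + 5) = 6*(30 + 5) = 6*35 = 210)
B(g) = (-1 + g)*(5 + g)
Z(0, -6)*103 + B(13) = 210*103 + (-5 + 13² + 4*13) = 21630 + (-5 + 169 + 52) = 21630 + 216 = 21846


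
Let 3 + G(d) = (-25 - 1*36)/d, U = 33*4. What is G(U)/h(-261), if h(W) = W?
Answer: 457/34452 ≈ 0.013265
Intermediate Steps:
U = 132
G(d) = -3 - 61/d (G(d) = -3 + (-25 - 1*36)/d = -3 + (-25 - 36)/d = -3 - 61/d)
G(U)/h(-261) = (-3 - 61/132)/(-261) = (-3 - 61*1/132)*(-1/261) = (-3 - 61/132)*(-1/261) = -457/132*(-1/261) = 457/34452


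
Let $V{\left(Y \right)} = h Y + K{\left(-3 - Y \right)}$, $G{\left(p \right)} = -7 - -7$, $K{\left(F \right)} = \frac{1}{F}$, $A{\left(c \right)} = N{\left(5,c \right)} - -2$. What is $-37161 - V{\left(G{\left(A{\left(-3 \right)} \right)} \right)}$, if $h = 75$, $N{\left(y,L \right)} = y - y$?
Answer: $- \frac{111482}{3} \approx -37161.0$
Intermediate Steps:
$N{\left(y,L \right)} = 0$
$A{\left(c \right)} = 2$ ($A{\left(c \right)} = 0 - -2 = 0 + 2 = 2$)
$G{\left(p \right)} = 0$ ($G{\left(p \right)} = -7 + 7 = 0$)
$V{\left(Y \right)} = \frac{1}{-3 - Y} + 75 Y$ ($V{\left(Y \right)} = 75 Y + \frac{1}{-3 - Y} = \frac{1}{-3 - Y} + 75 Y$)
$-37161 - V{\left(G{\left(A{\left(-3 \right)} \right)} \right)} = -37161 - \frac{-1 + 75 \cdot 0 \left(3 + 0\right)}{3 + 0} = -37161 - \frac{-1 + 75 \cdot 0 \cdot 3}{3} = -37161 - \frac{-1 + 0}{3} = -37161 - \frac{1}{3} \left(-1\right) = -37161 - - \frac{1}{3} = -37161 + \frac{1}{3} = - \frac{111482}{3}$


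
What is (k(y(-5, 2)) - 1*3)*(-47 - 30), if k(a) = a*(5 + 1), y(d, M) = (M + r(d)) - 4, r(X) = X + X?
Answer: 5775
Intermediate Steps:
r(X) = 2*X
y(d, M) = -4 + M + 2*d (y(d, M) = (M + 2*d) - 4 = -4 + M + 2*d)
k(a) = 6*a (k(a) = a*6 = 6*a)
(k(y(-5, 2)) - 1*3)*(-47 - 30) = (6*(-4 + 2 + 2*(-5)) - 1*3)*(-47 - 30) = (6*(-4 + 2 - 10) - 3)*(-77) = (6*(-12) - 3)*(-77) = (-72 - 3)*(-77) = -75*(-77) = 5775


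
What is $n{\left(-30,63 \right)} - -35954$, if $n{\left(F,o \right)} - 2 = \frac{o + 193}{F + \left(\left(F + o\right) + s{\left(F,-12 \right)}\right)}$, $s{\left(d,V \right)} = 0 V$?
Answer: $\frac{108124}{3} \approx 36041.0$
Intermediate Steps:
$s{\left(d,V \right)} = 0$
$n{\left(F,o \right)} = 2 + \frac{193 + o}{o + 2 F}$ ($n{\left(F,o \right)} = 2 + \frac{o + 193}{F + \left(\left(F + o\right) + 0\right)} = 2 + \frac{193 + o}{F + \left(F + o\right)} = 2 + \frac{193 + o}{o + 2 F}$)
$n{\left(-30,63 \right)} - -35954 = \frac{193 + 3 \cdot 63 + 4 \left(-30\right)}{63 + 2 \left(-30\right)} - -35954 = \frac{193 + 189 - 120}{63 - 60} + 35954 = \frac{1}{3} \cdot 262 + 35954 = \frac{262}{3} + 35954 = \frac{108124}{3}$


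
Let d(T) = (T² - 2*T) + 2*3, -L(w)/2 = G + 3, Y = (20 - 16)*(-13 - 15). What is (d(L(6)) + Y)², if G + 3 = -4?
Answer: 3364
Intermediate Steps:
G = -7 (G = -3 - 4 = -7)
Y = -112 (Y = 4*(-28) = -112)
L(w) = 8 (L(w) = -2*(-7 + 3) = -2*(-4) = 8)
d(T) = 6 + T² - 2*T (d(T) = (T² - 2*T) + 6 = 6 + T² - 2*T)
(d(L(6)) + Y)² = ((6 + 8² - 2*8) - 112)² = ((6 + 64 - 16) - 112)² = (54 - 112)² = (-58)² = 3364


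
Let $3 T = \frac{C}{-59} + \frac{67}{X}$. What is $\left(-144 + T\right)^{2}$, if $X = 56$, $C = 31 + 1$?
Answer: $\frac{2031100977889}{98247744} \approx 20673.0$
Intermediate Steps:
$C = 32$
$T = \frac{2161}{9912}$ ($T = \frac{\frac{32}{-59} + \frac{67}{56}}{3} = \frac{32 \left(- \frac{1}{59}\right) + 67 \cdot \frac{1}{56}}{3} = \frac{- \frac{32}{59} + \frac{67}{56}}{3} = \frac{1}{3} \cdot \frac{2161}{3304} = \frac{2161}{9912} \approx 0.21802$)
$\left(-144 + T\right)^{2} = \left(-144 + \frac{2161}{9912}\right)^{2} = \left(- \frac{1425167}{9912}\right)^{2} = \frac{2031100977889}{98247744}$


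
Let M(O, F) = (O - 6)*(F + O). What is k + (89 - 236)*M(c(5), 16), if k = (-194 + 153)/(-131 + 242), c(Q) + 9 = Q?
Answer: 1957999/111 ≈ 17640.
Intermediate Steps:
c(Q) = -9 + Q
M(O, F) = (-6 + O)*(F + O)
k = -41/111 ≈ -0.36937
k + (89 - 236)*M(c(5), 16) = -41/111 + (89 - 236)*((-9 + 5)² - 6*16 - 6*(-9 + 5) + 16*(-9 + 5)) = -41/111 - 147*((-4)² - 96 - 6*(-4) + 16*(-4)) = -41/111 - 147*(16 - 96 + 24 - 64) = -41/111 - 147*(-120) = -41/111 + 17640 = 1957999/111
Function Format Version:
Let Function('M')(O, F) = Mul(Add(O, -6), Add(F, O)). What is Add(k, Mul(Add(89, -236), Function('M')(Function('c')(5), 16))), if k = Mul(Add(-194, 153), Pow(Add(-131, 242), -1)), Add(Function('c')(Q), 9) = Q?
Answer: Rational(1957999, 111) ≈ 17640.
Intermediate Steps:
Function('c')(Q) = Add(-9, Q)
Function('M')(O, F) = Mul(Add(-6, O), Add(F, O))
k = Rational(-41, 111) (k = Mul(-41, Pow(111, -1)) = Mul(-41, Rational(1, 111)) = Rational(-41, 111) ≈ -0.36937)
Add(k, Mul(Add(89, -236), Function('M')(Function('c')(5), 16))) = Add(Rational(-41, 111), Mul(Add(89, -236), Add(Pow(Add(-9, 5), 2), Mul(-6, 16), Mul(-6, Add(-9, 5)), Mul(16, Add(-9, 5))))) = Add(Rational(-41, 111), Mul(-147, Add(Pow(-4, 2), -96, Mul(-6, -4), Mul(16, -4)))) = Add(Rational(-41, 111), Mul(-147, Add(16, -96, 24, -64))) = Add(Rational(-41, 111), Mul(-147, -120)) = Add(Rational(-41, 111), 17640) = Rational(1957999, 111)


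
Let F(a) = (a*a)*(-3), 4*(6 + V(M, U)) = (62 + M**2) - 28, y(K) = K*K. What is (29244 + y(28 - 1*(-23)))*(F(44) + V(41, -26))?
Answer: -685973145/4 ≈ -1.7149e+8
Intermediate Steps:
y(K) = K**2
V(M, U) = 5/2 + M**2/4 (V(M, U) = -6 + ((62 + M**2) - 28)/4 = -6 + (34 + M**2)/4 = -6 + (17/2 + M**2/4) = 5/2 + M**2/4)
F(a) = -3*a**2 (F(a) = a**2*(-3) = -3*a**2)
(29244 + y(28 - 1*(-23)))*(F(44) + V(41, -26)) = (29244 + (28 - 1*(-23))**2)*(-3*44**2 + (5/2 + (1/4)*41**2)) = (29244 + (28 + 23)**2)*(-3*1936 + (5/2 + (1/4)*1681)) = (29244 + 51**2)*(-5808 + (5/2 + 1681/4)) = (29244 + 2601)*(-5808 + 1691/4) = 31845*(-21541/4) = -685973145/4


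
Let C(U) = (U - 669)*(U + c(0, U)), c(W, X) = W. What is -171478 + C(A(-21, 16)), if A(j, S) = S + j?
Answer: -168108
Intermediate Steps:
C(U) = U*(-669 + U) (C(U) = (U - 669)*(U + 0) = (-669 + U)*U = U*(-669 + U))
-171478 + C(A(-21, 16)) = -171478 + (16 - 21)*(-669 + (16 - 21)) = -171478 - 5*(-669 - 5) = -171478 - 5*(-674) = -171478 + 3370 = -168108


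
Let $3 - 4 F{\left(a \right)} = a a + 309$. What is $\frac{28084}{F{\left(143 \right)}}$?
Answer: $- \frac{16048}{2965} \approx -5.4125$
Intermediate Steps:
$F{\left(a \right)} = - \frac{153}{2} - \frac{a^{2}}{4}$ ($F{\left(a \right)} = \frac{3}{4} - \frac{a a + 309}{4} = \frac{3}{4} - \frac{a^{2} + 309}{4} = \frac{3}{4} - \frac{309 + a^{2}}{4} = \frac{3}{4} - \left(\frac{309}{4} + \frac{a^{2}}{4}\right) = - \frac{153}{2} - \frac{a^{2}}{4}$)
$\frac{28084}{F{\left(143 \right)}} = \frac{28084}{- \frac{153}{2} - \frac{143^{2}}{4}} = \frac{28084}{- \frac{153}{2} - \frac{20449}{4}} = \frac{28084}{- \frac{20755}{4}} = 28084 \left(- \frac{4}{20755}\right) = - \frac{16048}{2965}$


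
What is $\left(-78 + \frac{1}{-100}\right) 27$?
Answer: $- \frac{210627}{100} \approx -2106.3$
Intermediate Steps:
$\left(-78 + \frac{1}{-100}\right) 27 = \left(-78 - \frac{1}{100}\right) 27 = \left(- \frac{7801}{100}\right) 27 = - \frac{210627}{100}$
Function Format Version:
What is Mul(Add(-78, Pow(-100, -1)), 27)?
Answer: Rational(-210627, 100) ≈ -2106.3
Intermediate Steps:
Mul(Add(-78, Pow(-100, -1)), 27) = Mul(Add(-78, Rational(-1, 100)), 27) = Mul(Rational(-7801, 100), 27) = Rational(-210627, 100)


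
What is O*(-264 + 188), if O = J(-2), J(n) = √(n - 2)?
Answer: -152*I ≈ -152.0*I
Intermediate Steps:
J(n) = √(-2 + n)
O = 2*I (O = √(-2 - 2) = √(-4) = 2*I ≈ 2.0*I)
O*(-264 + 188) = (2*I)*(-264 + 188) = (2*I)*(-76) = -152*I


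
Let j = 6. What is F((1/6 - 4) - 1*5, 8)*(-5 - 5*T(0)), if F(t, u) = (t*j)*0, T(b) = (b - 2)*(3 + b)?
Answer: 0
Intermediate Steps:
T(b) = (-2 + b)*(3 + b)
F(t, u) = 0 (F(t, u) = (t*6)*0 = (6*t)*0 = 0)
F((1/6 - 4) - 1*5, 8)*(-5 - 5*T(0)) = 0*(-5 - 5*(-6 + 0 + 0²)) = 0*(-5 - 5*(-6 + 0 + 0)) = 0*(-5 - 5*(-6)) = 0*(-5 + 30) = 0*25 = 0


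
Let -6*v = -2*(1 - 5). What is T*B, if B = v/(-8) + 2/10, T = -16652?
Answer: -91586/15 ≈ -6105.7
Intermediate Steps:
v = -4/3 (v = -(-1)*(1 - 5)/3 = -(-1)*(-4)/3 = -⅙*8 = -4/3 ≈ -1.3333)
B = 11/30 (B = -4/3/(-8) + 2/10 = -4/3*(-⅛) + 2*(⅒) = ⅙ + ⅕ = 11/30 ≈ 0.36667)
T*B = -16652*11/30 = -91586/15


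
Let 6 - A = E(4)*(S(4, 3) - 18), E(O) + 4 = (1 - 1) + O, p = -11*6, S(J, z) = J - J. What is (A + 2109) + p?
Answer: 2049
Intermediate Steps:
S(J, z) = 0
p = -66
E(O) = -4 + O (E(O) = -4 + ((1 - 1) + O) = -4 + (0 + O) = -4 + O)
A = 6 (A = 6 - (-4 + 4)*(0 - 18) = 6 - 0*(-18) = 6 - 1*0 = 6 + 0 = 6)
(A + 2109) + p = (6 + 2109) - 66 = 2115 - 66 = 2049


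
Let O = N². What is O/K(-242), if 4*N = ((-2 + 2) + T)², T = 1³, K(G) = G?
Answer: -1/3872 ≈ -0.00025826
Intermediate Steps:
T = 1
N = ¼ (N = ((-2 + 2) + 1)²/4 = (0 + 1)²/4 = (¼)*1² = (¼)*1 = ¼ ≈ 0.25000)
O = 1/16 (O = (¼)² = 1/16 ≈ 0.062500)
O/K(-242) = (1/16)/(-242) = (1/16)*(-1/242) = -1/3872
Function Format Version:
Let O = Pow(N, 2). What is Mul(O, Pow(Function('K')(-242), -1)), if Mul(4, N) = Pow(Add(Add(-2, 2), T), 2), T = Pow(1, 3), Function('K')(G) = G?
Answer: Rational(-1, 3872) ≈ -0.00025826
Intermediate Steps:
T = 1
N = Rational(1, 4) (N = Mul(Rational(1, 4), Pow(Add(Add(-2, 2), 1), 2)) = Mul(Rational(1, 4), Pow(Add(0, 1), 2)) = Mul(Rational(1, 4), Pow(1, 2)) = Mul(Rational(1, 4), 1) = Rational(1, 4) ≈ 0.25000)
O = Rational(1, 16) (O = Pow(Rational(1, 4), 2) = Rational(1, 16) ≈ 0.062500)
Mul(O, Pow(Function('K')(-242), -1)) = Mul(Rational(1, 16), Pow(-242, -1)) = Mul(Rational(1, 16), Rational(-1, 242)) = Rational(-1, 3872)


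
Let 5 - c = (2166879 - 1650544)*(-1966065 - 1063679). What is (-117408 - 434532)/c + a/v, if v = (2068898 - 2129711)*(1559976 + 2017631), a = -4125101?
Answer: 422204799870810347/22690042006593716582553 ≈ 1.8608e-5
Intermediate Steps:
c = 1564362868245 (c = 5 - (2166879 - 1650544)*(-1966065 - 1063679) = 5 - 516335*(-3029744) = 5 - 1*(-1564362868240) = 5 + 1564362868240 = 1564362868245)
v = -217565014491 (v = -60813*3577607 = -217565014491)
(-117408 - 434532)/c + a/v = (-117408 - 434532)/1564362868245 - 4125101/(-217565014491) = -551940*1/1564362868245 - 4125101*(-1/217565014491) = -36796/104290857883 + 4125101/217565014491 = 422204799870810347/22690042006593716582553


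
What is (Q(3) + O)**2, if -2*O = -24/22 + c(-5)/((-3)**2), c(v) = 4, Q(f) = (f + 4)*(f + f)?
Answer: 17556100/9801 ≈ 1791.3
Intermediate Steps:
Q(f) = 2*f*(4 + f) (Q(f) = (4 + f)*(2*f) = 2*f*(4 + f))
O = 32/99 (O = -(-24/22 + 4/((-3)**2))/2 = -(-24*1/22 + 4/9)/2 = -(-12/11 + 4*(1/9))/2 = -(-12/11 + 4/9)/2 = -1/2*(-64/99) = 32/99 ≈ 0.32323)
(Q(3) + O)**2 = (2*3*(4 + 3) + 32/99)**2 = (2*3*7 + 32/99)**2 = (42 + 32/99)**2 = (4190/99)**2 = 17556100/9801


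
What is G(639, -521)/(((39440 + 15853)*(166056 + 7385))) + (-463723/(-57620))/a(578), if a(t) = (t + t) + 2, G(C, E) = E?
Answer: 1482367585789613/213295887153761160 ≈ 0.0069498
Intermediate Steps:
a(t) = 2 + 2*t (a(t) = 2*t + 2 = 2 + 2*t)
G(639, -521)/(((39440 + 15853)*(166056 + 7385))) + (-463723/(-57620))/a(578) = -521*1/((39440 + 15853)*(166056 + 7385)) + (-463723/(-57620))/(2 + 2*578) = -521/(55293*173441) + (-463723*(-1/57620))/(2 + 1156) = -521/9590073213 + (463723/57620)/1158 = -521*1/9590073213 + (463723/57620)*(1/1158) = -521/9590073213 + 463723/66723960 = 1482367585789613/213295887153761160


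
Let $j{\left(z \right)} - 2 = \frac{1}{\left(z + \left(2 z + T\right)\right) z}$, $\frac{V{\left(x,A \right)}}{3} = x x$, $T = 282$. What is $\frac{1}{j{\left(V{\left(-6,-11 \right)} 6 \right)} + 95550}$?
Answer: $\frac{1442448}{137828791297} \approx 1.0466 \cdot 10^{-5}$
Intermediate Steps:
$V{\left(x,A \right)} = 3 x^{2}$ ($V{\left(x,A \right)} = 3 x x = 3 x^{2}$)
$j{\left(z \right)} = 2 + \frac{1}{z \left(282 + 3 z\right)}$ ($j{\left(z \right)} = 2 + \frac{1}{\left(z + \left(2 z + 282\right)\right) z} = 2 + \frac{1}{\left(z + \left(282 + 2 z\right)\right) z} = 2 + \frac{1}{\left(282 + 3 z\right) z} = 2 + \frac{1}{z \left(282 + 3 z\right)}$)
$\frac{1}{j{\left(V{\left(-6,-11 \right)} 6 \right)} + 95550} = \frac{1}{\frac{1 + 6 \left(3 \left(-6\right)^{2} \cdot 6\right)^{2} + 564 \cdot 3 \left(-6\right)^{2} \cdot 6}{3 \cdot 3 \left(-6\right)^{2} \cdot 6 \left(94 + 3 \left(-6\right)^{2} \cdot 6\right)} + 95550} = \frac{1}{\frac{1 + 6 \left(3 \cdot 36 \cdot 6\right)^{2} + 564 \cdot 3 \cdot 36 \cdot 6}{3 \cdot 3 \cdot 36 \cdot 6 \left(94 + 3 \cdot 36 \cdot 6\right)} + 95550} = \frac{1}{\frac{1 + 6 \left(108 \cdot 6\right)^{2} + 564 \cdot 108 \cdot 6}{3 \cdot 108 \cdot 6 \left(94 + 108 \cdot 6\right)} + 95550} = \frac{1}{\frac{1 + 6 \cdot 648^{2} + 564 \cdot 648}{3 \cdot 648 \left(94 + 648\right)} + 95550} = \frac{1}{\frac{1}{3} \cdot \frac{1}{648} \cdot \frac{1}{742} \left(1 + 6 \cdot 419904 + 365472\right) + 95550} = \frac{1}{\frac{1}{3} \cdot \frac{1}{648} \cdot \frac{1}{742} \left(1 + 2519424 + 365472\right) + 95550} = \frac{1}{\frac{1}{3} \cdot \frac{1}{648} \cdot \frac{1}{742} \cdot 2884897 + 95550} = \frac{1}{\frac{2884897}{1442448} + 95550} = \frac{1}{\frac{137828791297}{1442448}} = \frac{1442448}{137828791297}$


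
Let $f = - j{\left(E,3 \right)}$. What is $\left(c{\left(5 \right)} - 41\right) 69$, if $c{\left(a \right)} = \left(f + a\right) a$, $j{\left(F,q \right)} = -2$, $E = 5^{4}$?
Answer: $-414$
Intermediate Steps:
$E = 625$
$f = 2$ ($f = \left(-1\right) \left(-2\right) = 2$)
$c{\left(a \right)} = a \left(2 + a\right)$ ($c{\left(a \right)} = \left(2 + a\right) a = a \left(2 + a\right)$)
$\left(c{\left(5 \right)} - 41\right) 69 = \left(5 \left(2 + 5\right) - 41\right) 69 = \left(5 \cdot 7 - 41\right) 69 = \left(35 - 41\right) 69 = \left(-6\right) 69 = -414$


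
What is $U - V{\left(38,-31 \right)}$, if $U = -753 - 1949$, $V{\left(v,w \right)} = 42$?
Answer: $-2744$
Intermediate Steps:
$U = -2702$
$U - V{\left(38,-31 \right)} = -2702 - 42 = -2744$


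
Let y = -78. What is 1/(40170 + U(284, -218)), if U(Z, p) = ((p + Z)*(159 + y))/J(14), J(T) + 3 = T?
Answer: 1/40656 ≈ 2.4597e-5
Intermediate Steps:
J(T) = -3 + T
U(Z, p) = 81*Z/11 + 81*p/11 (U(Z, p) = ((p + Z)*(159 - 78))/(-3 + 14) = ((Z + p)*81)/11 = (81*Z + 81*p)*(1/11) = 81*Z/11 + 81*p/11)
1/(40170 + U(284, -218)) = 1/(40170 + ((81/11)*284 + (81/11)*(-218))) = 1/(40170 + (23004/11 - 17658/11)) = 1/(40170 + 486) = 1/40656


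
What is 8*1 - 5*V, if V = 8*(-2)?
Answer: 88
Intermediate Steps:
V = -16
8*1 - 5*V = 8*1 - 5*(-16) = 8 + 80 = 88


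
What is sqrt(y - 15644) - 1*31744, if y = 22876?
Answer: -31744 + 8*sqrt(113) ≈ -31659.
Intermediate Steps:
sqrt(y - 15644) - 1*31744 = sqrt(22876 - 15644) - 1*31744 = sqrt(7232) - 31744 = 8*sqrt(113) - 31744 = -31744 + 8*sqrt(113)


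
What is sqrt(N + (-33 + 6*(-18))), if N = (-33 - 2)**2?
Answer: 2*sqrt(271) ≈ 32.924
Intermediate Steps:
N = 1225 (N = (-35)**2 = 1225)
sqrt(N + (-33 + 6*(-18))) = sqrt(1225 + (-33 + 6*(-18))) = sqrt(1225 + (-33 - 108)) = sqrt(1225 - 141) = sqrt(1084) = 2*sqrt(271)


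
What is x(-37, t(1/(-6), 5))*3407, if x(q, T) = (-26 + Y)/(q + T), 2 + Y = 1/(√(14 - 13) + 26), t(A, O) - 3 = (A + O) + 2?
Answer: 5144570/1467 ≈ 3506.9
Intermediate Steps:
t(A, O) = 5 + A + O (t(A, O) = 3 + ((A + O) + 2) = 3 + (2 + A + O) = 5 + A + O)
Y = -53/27 (Y = -2 + 1/(√(14 - 13) + 26) = -2 + 1/(√1 + 26) = -2 + 1/(1 + 26) = -2 + 1/27 = -53/27 ≈ -1.9630)
x(q, T) = -755/(27*(T + q)) (x(q, T) = (-26 - 53/27)/(q + T) = -755/(27*(T + q)))
x(-37, t(1/(-6), 5))*3407 = -755/(27*(5 + 1/(-6) + 5) + 27*(-37))*3407 = -755/(27*(5 - ⅙ + 5) - 999)*3407 = -755/(27*(59/6) - 999)*3407 = -755/(531/2 - 999)*3407 = -755/(-1467/2)*3407 = -755*(-2/1467)*3407 = (1510/1467)*3407 = 5144570/1467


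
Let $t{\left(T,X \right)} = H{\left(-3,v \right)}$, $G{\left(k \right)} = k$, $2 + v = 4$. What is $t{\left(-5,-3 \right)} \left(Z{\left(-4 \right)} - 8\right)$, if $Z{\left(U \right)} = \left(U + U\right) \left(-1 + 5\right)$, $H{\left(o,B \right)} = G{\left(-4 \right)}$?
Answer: $160$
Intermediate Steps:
$v = 2$ ($v = -2 + 4 = 2$)
$H{\left(o,B \right)} = -4$
$Z{\left(U \right)} = 8 U$ ($Z{\left(U \right)} = 2 U 4 = 8 U$)
$t{\left(T,X \right)} = -4$
$t{\left(-5,-3 \right)} \left(Z{\left(-4 \right)} - 8\right) = - 4 \left(8 \left(-4\right) - 8\right) = - 4 \left(-32 - 8\right) = \left(-4\right) \left(-40\right) = 160$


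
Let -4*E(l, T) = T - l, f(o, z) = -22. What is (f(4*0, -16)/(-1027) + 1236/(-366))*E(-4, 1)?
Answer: 262775/62647 ≈ 4.1945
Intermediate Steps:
E(l, T) = -T/4 + l/4 (E(l, T) = -(T - l)/4 = -T/4 + l/4)
(f(4*0, -16)/(-1027) + 1236/(-366))*E(-4, 1) = (-22/(-1027) + 1236/(-366))*(-¼*1 + (¼)*(-4)) = (-22*(-1/1027) + 1236*(-1/366))*(-¼ - 1) = (22/1027 - 206/61)*(-5/4) = -210220/62647*(-5/4) = 262775/62647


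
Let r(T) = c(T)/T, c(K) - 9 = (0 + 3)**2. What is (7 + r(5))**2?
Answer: 2809/25 ≈ 112.36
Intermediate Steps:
c(K) = 18 (c(K) = 9 + (0 + 3)**2 = 9 + 3**2 = 9 + 9 = 18)
r(T) = 18/T
(7 + r(5))**2 = (7 + 18/5)**2 = (53/5)**2 = 2809/25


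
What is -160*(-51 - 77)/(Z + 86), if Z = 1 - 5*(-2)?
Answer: 20480/97 ≈ 211.13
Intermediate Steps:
Z = 11 (Z = 1 + 10 = 11)
-160*(-51 - 77)/(Z + 86) = -160*(-51 - 77)/(11 + 86) = -(-20480)/97 = -160*(-128/97) = 20480/97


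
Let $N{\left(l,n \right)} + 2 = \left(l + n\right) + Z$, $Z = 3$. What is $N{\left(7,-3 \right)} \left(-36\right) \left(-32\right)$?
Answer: $5760$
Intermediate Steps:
$N{\left(l,n \right)} = 1 + l + n$ ($N{\left(l,n \right)} = -2 + \left(\left(l + n\right) + 3\right) = -2 + \left(3 + l + n\right) = 1 + l + n$)
$N{\left(7,-3 \right)} \left(-36\right) \left(-32\right) = \left(1 + 7 - 3\right) \left(-36\right) \left(-32\right) = 5 \left(-36\right) \left(-32\right) = \left(-180\right) \left(-32\right) = 5760$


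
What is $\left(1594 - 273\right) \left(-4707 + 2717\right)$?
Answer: $-2628790$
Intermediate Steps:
$\left(1594 - 273\right) \left(-4707 + 2717\right) = 1321 \left(-1990\right) = -2628790$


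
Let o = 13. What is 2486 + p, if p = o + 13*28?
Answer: 2863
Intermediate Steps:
p = 377 (p = 13 + 13*28 = 13 + 364 = 377)
2486 + p = 2486 + 377 = 2863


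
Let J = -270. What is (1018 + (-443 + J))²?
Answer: 93025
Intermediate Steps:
(1018 + (-443 + J))² = (1018 + (-443 - 270))² = (1018 - 713)² = 305² = 93025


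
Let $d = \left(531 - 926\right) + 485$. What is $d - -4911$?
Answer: $5001$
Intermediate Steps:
$d = 90$ ($d = -395 + 485 = 90$)
$d - -4911 = 90 - -4911 = 90 + 4911 = 5001$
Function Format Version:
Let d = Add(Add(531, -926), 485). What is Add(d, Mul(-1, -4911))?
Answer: 5001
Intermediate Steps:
d = 90 (d = Add(-395, 485) = 90)
Add(d, Mul(-1, -4911)) = Add(90, Mul(-1, -4911)) = Add(90, 4911) = 5001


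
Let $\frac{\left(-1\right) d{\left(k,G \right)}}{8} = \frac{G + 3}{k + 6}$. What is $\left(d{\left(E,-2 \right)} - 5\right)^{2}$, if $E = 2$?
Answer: $36$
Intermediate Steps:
$d{\left(k,G \right)} = - \frac{8 \left(3 + G\right)}{6 + k}$ ($d{\left(k,G \right)} = - 8 \frac{G + 3}{k + 6} = - 8 \frac{3 + G}{6 + k} = - \frac{8 \left(3 + G\right)}{6 + k}$)
$\left(d{\left(E,-2 \right)} - 5\right)^{2} = \left(\frac{8 \left(-3 - -2\right)}{6 + 2} - 5\right)^{2} = \left(\frac{8 \left(-3 + 2\right)}{8} - 5\right)^{2} = \left(8 \cdot \frac{1}{8} \left(-1\right) - 5\right)^{2} = \left(-1 - 5\right)^{2} = \left(-6\right)^{2} = 36$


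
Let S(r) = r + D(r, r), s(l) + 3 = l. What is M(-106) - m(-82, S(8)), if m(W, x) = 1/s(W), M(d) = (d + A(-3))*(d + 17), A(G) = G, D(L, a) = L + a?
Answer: 824586/85 ≈ 9701.0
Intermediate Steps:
s(l) = -3 + l
S(r) = 3*r (S(r) = r + (r + r) = r + 2*r = 3*r)
M(d) = (-3 + d)*(17 + d) (M(d) = (d - 3)*(d + 17) = (-3 + d)*(17 + d))
m(W, x) = 1/(-3 + W)
M(-106) - m(-82, S(8)) = (-51 + (-106)**2 + 14*(-106)) - 1/(-3 - 82) = (-51 + 11236 - 1484) - 1/(-85) = 9701 - 1*(-1/85) = 9701 + 1/85 = 824586/85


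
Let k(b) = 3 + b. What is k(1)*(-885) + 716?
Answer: -2824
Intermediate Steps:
k(1)*(-885) + 716 = (3 + 1)*(-885) + 716 = 4*(-885) + 716 = -3540 + 716 = -2824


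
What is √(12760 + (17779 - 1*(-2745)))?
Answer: 2*√8321 ≈ 182.44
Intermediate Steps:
√(12760 + (17779 - 1*(-2745))) = √(12760 + (17779 + 2745)) = √(12760 + 20524) = √33284 = 2*√8321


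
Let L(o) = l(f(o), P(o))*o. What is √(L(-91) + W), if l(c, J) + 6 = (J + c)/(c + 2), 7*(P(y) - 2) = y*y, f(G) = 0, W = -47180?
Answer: I*√402206/2 ≈ 317.1*I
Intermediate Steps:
P(y) = 2 + y²/7 (P(y) = 2 + (y*y)/7 = 2 + y²/7)
l(c, J) = -6 + (J + c)/(2 + c) (l(c, J) = -6 + (J + c)/(c + 2) = -6 + (J + c)/(2 + c))
L(o) = o*(-5 + o²/14) (L(o) = ((-12 + (2 + o²/7) - 5*0)/(2 + 0))*o = ((-12 + (2 + o²/7) + 0)/2)*o = ((-10 + o²/7)/2)*o = (-5 + o²/14)*o = o*(-5 + o²/14))
√(L(-91) + W) = √((1/14)*(-91)*(-70 + (-91)²) - 47180) = √((1/14)*(-91)*(-70 + 8281) - 47180) = √((1/14)*(-91)*8211 - 47180) = √(-106743/2 - 47180) = √(-201103/2) = I*√402206/2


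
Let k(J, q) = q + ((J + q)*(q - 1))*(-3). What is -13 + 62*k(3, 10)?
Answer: -21155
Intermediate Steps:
k(J, q) = q - 3*(-1 + q)*(J + q) (k(J, q) = q + ((J + q)*(-1 + q))*(-3) = q + ((-1 + q)*(J + q))*(-3) = q - 3*(-1 + q)*(J + q))
-13 + 62*k(3, 10) = -13 + 62*(-3*10² + 3*3 + 4*10 - 3*3*10) = -13 + 62*(-3*100 + 9 + 40 - 90) = -13 + 62*(-300 + 9 + 40 - 90) = -13 + 62*(-341) = -13 - 21142 = -21155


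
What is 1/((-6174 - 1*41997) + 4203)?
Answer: -1/43968 ≈ -2.2744e-5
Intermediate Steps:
1/((-6174 - 1*41997) + 4203) = 1/((-6174 - 41997) + 4203) = 1/(-48171 + 4203) = 1/(-43968) = -1/43968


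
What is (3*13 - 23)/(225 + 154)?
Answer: 16/379 ≈ 0.042216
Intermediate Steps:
(3*13 - 23)/(225 + 154) = (39 - 23)/379 = 16*(1/379) = 16/379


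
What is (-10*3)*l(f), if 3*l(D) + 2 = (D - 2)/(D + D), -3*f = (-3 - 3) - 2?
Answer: 75/4 ≈ 18.750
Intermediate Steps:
f = 8/3 (f = -((-3 - 3) - 2)/3 = -(-6 - 2)/3 = -⅓*(-8) = 8/3 ≈ 2.6667)
l(D) = -⅔ + (-2 + D)/(6*D) (l(D) = -⅔ + ((D - 2)/(D + D))/3 = -⅔ + ((-2 + D)/((2*D)))/3 = -⅔ + ((-2 + D)*(1/(2*D)))/3 = -⅔ + ((-2 + D)/(2*D))/3 = -⅔ + (-2 + D)/(6*D))
(-10*3)*l(f) = (-10*3)*((-2 - 3*8/3)/(6*(8/3))) = -5*3*(-2 - 8)/8 = -5*3*(-10)/8 = -30*(-5/8) = 75/4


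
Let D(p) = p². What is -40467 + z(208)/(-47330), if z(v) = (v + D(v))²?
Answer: -1902558947/23665 ≈ -80396.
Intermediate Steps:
z(v) = (v + v²)²
-40467 + z(208)/(-47330) = -40467 + (208²*(1 + 208)²)/(-47330) = -40467 + (43264*209²)*(-1/47330) = -40467 + (43264*43681)*(-1/47330) = -40467 + 1889814784*(-1/47330) = -40467 - 944907392/23665 = -1902558947/23665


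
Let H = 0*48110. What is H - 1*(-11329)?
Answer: 11329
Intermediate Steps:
H = 0
H - 1*(-11329) = 0 - 1*(-11329) = 0 + 11329 = 11329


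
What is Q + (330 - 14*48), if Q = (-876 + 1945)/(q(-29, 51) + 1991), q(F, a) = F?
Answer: -669935/1962 ≈ -341.46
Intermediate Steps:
Q = 1069/1962 (Q = (-876 + 1945)/(-29 + 1991) = 1069/1962 ≈ 0.54485)
Q + (330 - 14*48) = 1069/1962 + (330 - 14*48) = 1069/1962 + (330 - 1*672) = 1069/1962 + (330 - 672) = 1069/1962 - 342 = -669935/1962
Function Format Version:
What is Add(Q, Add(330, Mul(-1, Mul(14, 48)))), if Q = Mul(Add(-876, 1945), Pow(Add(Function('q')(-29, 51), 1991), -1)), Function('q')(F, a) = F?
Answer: Rational(-669935, 1962) ≈ -341.46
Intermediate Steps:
Q = Rational(1069, 1962) (Q = Mul(Add(-876, 1945), Pow(Add(-29, 1991), -1)) = Mul(1069, Pow(1962, -1)) = Mul(1069, Rational(1, 1962)) = Rational(1069, 1962) ≈ 0.54485)
Add(Q, Add(330, Mul(-1, Mul(14, 48)))) = Add(Rational(1069, 1962), Add(330, Mul(-1, Mul(14, 48)))) = Add(Rational(1069, 1962), Add(330, Mul(-1, 672))) = Add(Rational(1069, 1962), Add(330, -672)) = Add(Rational(1069, 1962), -342) = Rational(-669935, 1962)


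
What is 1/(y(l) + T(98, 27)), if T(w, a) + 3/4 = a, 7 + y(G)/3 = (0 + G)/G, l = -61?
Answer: 4/33 ≈ 0.12121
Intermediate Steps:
y(G) = -18 (y(G) = -21 + 3*((0 + G)/G) = -21 + 3*(G/G) = -21 + 3*1 = -21 + 3 = -18)
T(w, a) = -¾ + a
1/(y(l) + T(98, 27)) = 1/(-18 + (-¾ + 27)) = 1/(-18 + 105/4) = 1/(33/4) = 4/33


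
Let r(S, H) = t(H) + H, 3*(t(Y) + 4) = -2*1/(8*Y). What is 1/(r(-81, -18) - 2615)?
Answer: -216/569591 ≈ -0.00037922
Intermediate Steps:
t(Y) = -4 - 1/(12*Y) (t(Y) = -4 + (-2*1/(8*Y))/3 = -4 + (-1/(4*Y))/3 = -4 - 1/(12*Y))
r(S, H) = -4 + H - 1/(12*H) (r(S, H) = (-4 - 1/(12*H)) + H = -4 + H - 1/(12*H))
1/(r(-81, -18) - 2615) = 1/((-4 - 18 - 1/12/(-18)) - 2615) = 1/((-4 - 18 - 1/12*(-1/18)) - 2615) = 1/((-4 - 18 + 1/216) - 2615) = 1/(-4751/216 - 2615) = 1/(-569591/216) = -216/569591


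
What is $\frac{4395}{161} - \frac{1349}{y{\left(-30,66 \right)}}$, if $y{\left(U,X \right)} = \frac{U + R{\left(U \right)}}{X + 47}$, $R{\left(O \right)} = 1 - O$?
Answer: $- \frac{24537962}{161} \approx -1.5241 \cdot 10^{5}$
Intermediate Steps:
$y{\left(U,X \right)} = \frac{1}{47 + X}$ ($y{\left(U,X \right)} = \frac{U - \left(-1 + U\right)}{X + 47} = 1 \frac{1}{47 + X} = \frac{1}{47 + X}$)
$\frac{4395}{161} - \frac{1349}{y{\left(-30,66 \right)}} = \frac{4395}{161} - \frac{1349}{\frac{1}{47 + 66}} = 4395 \cdot \frac{1}{161} - \frac{1349}{\frac{1}{113}} = \frac{4395}{161} - 1349 \frac{1}{\frac{1}{113}} = \frac{4395}{161} - 152437 = - \frac{24537962}{161}$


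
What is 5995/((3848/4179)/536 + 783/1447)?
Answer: 2428873476645/219930526 ≈ 11044.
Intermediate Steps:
5995/((3848/4179)/536 + 783/1447) = 5995/((3848*(1/4179))*(1/536) + 783*(1/1447)) = 5995/((3848/4179)*(1/536) + 783/1447) = 5995/(481/279993 + 783/1447) = 5995/(219930526/405149871) = 5995*(405149871/219930526) = 2428873476645/219930526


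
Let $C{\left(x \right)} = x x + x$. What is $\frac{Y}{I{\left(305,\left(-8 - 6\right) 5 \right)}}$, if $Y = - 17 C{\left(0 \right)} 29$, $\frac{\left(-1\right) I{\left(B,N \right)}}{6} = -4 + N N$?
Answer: $0$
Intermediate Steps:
$I{\left(B,N \right)} = 24 - 6 N^{2}$ ($I{\left(B,N \right)} = - 6 \left(-4 + N N\right) = - 6 \left(-4 + N^{2}\right) = 24 - 6 N^{2}$)
$C{\left(x \right)} = x + x^{2}$ ($C{\left(x \right)} = x^{2} + x = x + x^{2}$)
$Y = 0$ ($Y = - 17 \cdot 0 \left(1 + 0\right) 29 = - 17 \cdot 0 \cdot 1 \cdot 29 = \left(-17\right) 0 \cdot 29 = 0 \cdot 29 = 0$)
$\frac{Y}{I{\left(305,\left(-8 - 6\right) 5 \right)}} = \frac{0}{24 - 6 \left(\left(-8 - 6\right) 5\right)^{2}} = \frac{0}{24 - 6 \left(\left(-14\right) 5\right)^{2}} = \frac{0}{24 - 6 \left(-70\right)^{2}} = \frac{0}{24 - 29400} = \frac{0}{-29376} = 0 \left(- \frac{1}{29376}\right) = 0$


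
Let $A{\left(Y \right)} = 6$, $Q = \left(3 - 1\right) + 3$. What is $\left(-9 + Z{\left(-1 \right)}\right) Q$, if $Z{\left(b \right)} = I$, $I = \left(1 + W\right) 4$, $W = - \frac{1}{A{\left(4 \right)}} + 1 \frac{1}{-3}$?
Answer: $-35$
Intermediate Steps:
$Q = 5$ ($Q = 2 + 3 = 5$)
$W = - \frac{1}{2}$ ($W = - \frac{1}{6} + 1 \frac{1}{-3} = \left(-1\right) \frac{1}{6} + 1 \left(- \frac{1}{3}\right) = - \frac{1}{6} - \frac{1}{3} = - \frac{1}{2} \approx -0.5$)
$I = 2$ ($I = \left(1 - \frac{1}{2}\right) 4 = \frac{1}{2} \cdot 4 = 2$)
$Z{\left(b \right)} = 2$
$\left(-9 + Z{\left(-1 \right)}\right) Q = \left(-9 + 2\right) 5 = \left(-7\right) 5 = -35$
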